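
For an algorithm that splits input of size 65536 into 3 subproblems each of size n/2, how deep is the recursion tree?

For divide and conquer with division factor 2:

Problem sizes at each level:
Level 0: 65536
Level 1: 32768
Level 2: 16384
Level 3: 8192
Level 4: 4096
Level 5: 2048
Level 6: 1024
Level 7: 512
Level 8: 256
Level 9: 128
Level 10: 64
Level 11: 32
Level 12: 16
Level 13: 8
Level 14: 4
Level 15: 2
Level 16: 1

The root is level 0 and the size-1 base case is level 16 (the tree spans levels 0 through 16, i.e. 17 levels counting the root), so the depth is the number of divisions: log_2(65536) = 16

The recursion tree depth is log_2(65536) = 16. At each level, the problem size is divided by 2, so it takes 16 divisions to reduce to a base case of size 1. The algorithm makes 3 recursive calls at each level.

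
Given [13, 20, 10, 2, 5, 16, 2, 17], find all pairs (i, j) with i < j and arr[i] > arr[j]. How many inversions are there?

Finding inversions in [13, 20, 10, 2, 5, 16, 2, 17]:

(0, 2): arr[0]=13 > arr[2]=10
(0, 3): arr[0]=13 > arr[3]=2
(0, 4): arr[0]=13 > arr[4]=5
(0, 6): arr[0]=13 > arr[6]=2
(1, 2): arr[1]=20 > arr[2]=10
(1, 3): arr[1]=20 > arr[3]=2
(1, 4): arr[1]=20 > arr[4]=5
(1, 5): arr[1]=20 > arr[5]=16
(1, 6): arr[1]=20 > arr[6]=2
(1, 7): arr[1]=20 > arr[7]=17
(2, 3): arr[2]=10 > arr[3]=2
(2, 4): arr[2]=10 > arr[4]=5
(2, 6): arr[2]=10 > arr[6]=2
(4, 6): arr[4]=5 > arr[6]=2
(5, 6): arr[5]=16 > arr[6]=2

Total inversions: 15

The array has 15 inversion(s): (0,2), (0,3), (0,4), (0,6), (1,2), (1,3), (1,4), (1,5), (1,6), (1,7), (2,3), (2,4), (2,6), (4,6), (5,6). Each pair (i,j) satisfies i < j and arr[i] > arr[j].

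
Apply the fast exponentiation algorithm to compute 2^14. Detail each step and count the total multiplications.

Computing 2^14 by squaring (build up from 2^1; each line after the first costs one multiplication):

2^1 = 2
2^2 = (2^1)^2 = 2^2 = 4
2^3 = 2 * 2^2 = 2 * 4 = 8
2^6 = (2^3)^2 = 8^2 = 64
2^7 = 2 * 2^6 = 2 * 64 = 128
2^14 = (2^7)^2 = 128^2 = 16384

Result: 16384
Multiplications needed: 5 (5 lines after 2^1)

2^14 = 16384. Using exponentiation by squaring, this requires 5 multiplications. The key idea: if the exponent is even, square the half-power; if odd, multiply by the base once.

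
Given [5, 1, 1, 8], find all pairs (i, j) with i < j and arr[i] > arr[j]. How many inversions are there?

Finding inversions in [5, 1, 1, 8]:

(0, 1): arr[0]=5 > arr[1]=1
(0, 2): arr[0]=5 > arr[2]=1

Total inversions: 2

The array has 2 inversion(s): (0,1), (0,2). Each pair (i,j) satisfies i < j and arr[i] > arr[j].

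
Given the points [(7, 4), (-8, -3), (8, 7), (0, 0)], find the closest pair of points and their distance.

Computing all pairwise distances among 4 points:

d((7, 4), (-8, -3)) = 16.5529
d((7, 4), (8, 7)) = 3.1623 <-- minimum
d((7, 4), (0, 0)) = 8.0623
d((-8, -3), (8, 7)) = 18.868
d((-8, -3), (0, 0)) = 8.544
d((8, 7), (0, 0)) = 10.6301

Closest pair: (7, 4) and (8, 7) with distance 3.1623

The closest pair is (7, 4) and (8, 7) with Euclidean distance 3.1623. For 4 points, brute-force pairwise comparison is shown above. For large n, the divide-and-conquer algorithm (sort by x, recurse on halves, check the dividing strip) achieves O(n log n).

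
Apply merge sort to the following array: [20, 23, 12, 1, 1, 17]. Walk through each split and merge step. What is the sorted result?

Merge sort trace:

Split: [20, 23, 12, 1, 1, 17] -> [20, 23, 12] and [1, 1, 17]
  Split: [20, 23, 12] -> [20] and [23, 12]
    Split: [23, 12] -> [23] and [12]
    Merge: [23] + [12] -> [12, 23]
  Merge: [20] + [12, 23] -> [12, 20, 23]
  Split: [1, 1, 17] -> [1] and [1, 17]
    Split: [1, 17] -> [1] and [17]
    Merge: [1] + [17] -> [1, 17]
  Merge: [1] + [1, 17] -> [1, 1, 17]
Merge: [12, 20, 23] + [1, 1, 17] -> [1, 1, 12, 17, 20, 23]

Final sorted array: [1, 1, 12, 17, 20, 23]

The merge sort proceeds by recursively splitting the array and merging sorted halves.
After all merges, the sorted array is [1, 1, 12, 17, 20, 23].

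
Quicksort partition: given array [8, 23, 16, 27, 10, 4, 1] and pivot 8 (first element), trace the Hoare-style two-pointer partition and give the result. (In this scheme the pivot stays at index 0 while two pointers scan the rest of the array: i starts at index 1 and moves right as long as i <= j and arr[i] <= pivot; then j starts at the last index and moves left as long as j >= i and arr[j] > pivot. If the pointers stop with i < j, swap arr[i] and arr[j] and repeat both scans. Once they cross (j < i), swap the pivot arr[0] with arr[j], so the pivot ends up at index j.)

Hoare-style two-pointer partition with pivot = 8:

Initial array: [8, 23, 16, 27, 10, 4, 1]

Pointers start at i = 1, j = 6.
i stops at index 1 (arr[1]=23 > 8), j stops at index 6 (arr[6]=1 <= 8): swap arr[1] and arr[6], array becomes [8, 1, 16, 27, 10, 4, 23]
i stops at index 2 (arr[2]=16 > 8), j stops at index 5 (arr[5]=4 <= 8): swap arr[2] and arr[5], array becomes [8, 1, 4, 27, 10, 16, 23]
i ends at 3, j ends at 2: the pointers have crossed (j < i), so scanning stops.

Swap pivot arr[0] with arr[2] to place pivot at position 2: [4, 1, 8, 27, 10, 16, 23]
Pivot position: 2

After partitioning with pivot 8, the array becomes [4, 1, 8, 27, 10, 16, 23]. The pivot is placed at index 2. All elements to the left of the pivot are <= 8, and all elements to the right are > 8.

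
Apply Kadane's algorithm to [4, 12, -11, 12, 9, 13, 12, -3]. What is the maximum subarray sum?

Using Kadane's algorithm on [4, 12, -11, 12, 9, 13, 12, -3]:

Scanning through the array:
Position 1 (value 12): max_ending_here = 16, max_so_far = 16
Position 2 (value -11): max_ending_here = 5, max_so_far = 16
Position 3 (value 12): max_ending_here = 17, max_so_far = 17
Position 4 (value 9): max_ending_here = 26, max_so_far = 26
Position 5 (value 13): max_ending_here = 39, max_so_far = 39
Position 6 (value 12): max_ending_here = 51, max_so_far = 51
Position 7 (value -3): max_ending_here = 48, max_so_far = 51

Maximum subarray: [4, 12, -11, 12, 9, 13, 12]
Maximum sum: 51

The maximum subarray is [4, 12, -11, 12, 9, 13, 12] with sum 51. This subarray runs from index 0 to index 6.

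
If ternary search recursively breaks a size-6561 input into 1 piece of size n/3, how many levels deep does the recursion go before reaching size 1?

For divide and conquer with division factor 3:

Problem sizes at each level:
Level 0: 6561
Level 1: 2187
Level 2: 729
Level 3: 243
Level 4: 81
Level 5: 27
Level 6: 9
Level 7: 3
Level 8: 1

The root is level 0 and the size-1 base case is level 8 (the tree spans levels 0 through 8, i.e. 9 levels counting the root), so the depth is the number of divisions: log_3(6561) = 8

The recursion tree depth is log_3(6561) = 8. At each level, the problem size is divided by 3, so it takes 8 divisions to reduce to a base case of size 1. The algorithm makes 1 recursive call at each level.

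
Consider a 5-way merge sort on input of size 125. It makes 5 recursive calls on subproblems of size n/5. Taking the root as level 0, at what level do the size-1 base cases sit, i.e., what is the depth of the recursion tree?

For divide and conquer with division factor 5:

Problem sizes at each level:
Level 0: 125
Level 1: 25
Level 2: 5
Level 3: 1

The root is level 0 and the size-1 base case is level 3 (the tree spans levels 0 through 3, i.e. 4 levels counting the root), so the depth is the number of divisions: log_5(125) = 3

The recursion tree depth is log_5(125) = 3. At each level, the problem size is divided by 5, so it takes 3 divisions to reduce to a base case of size 1. The algorithm makes 5 recursive calls at each level.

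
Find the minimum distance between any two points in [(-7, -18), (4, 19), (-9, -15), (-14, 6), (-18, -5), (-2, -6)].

Computing all pairwise distances among 6 points:

d((-7, -18), (4, 19)) = 38.6005
d((-7, -18), (-9, -15)) = 3.6056 <-- minimum
d((-7, -18), (-14, 6)) = 25.0
d((-7, -18), (-18, -5)) = 17.0294
d((-7, -18), (-2, -6)) = 13.0
d((4, 19), (-9, -15)) = 36.4005
d((4, 19), (-14, 6)) = 22.2036
d((4, 19), (-18, -5)) = 32.5576
d((4, 19), (-2, -6)) = 25.7099
d((-9, -15), (-14, 6)) = 21.587
d((-9, -15), (-18, -5)) = 13.4536
d((-9, -15), (-2, -6)) = 11.4018
d((-14, 6), (-18, -5)) = 11.7047
d((-14, 6), (-2, -6)) = 16.9706
d((-18, -5), (-2, -6)) = 16.0312

Closest pair: (-7, -18) and (-9, -15) with distance 3.6056

The closest pair is (-7, -18) and (-9, -15) with Euclidean distance 3.6056. For 6 points, brute-force pairwise comparison is shown above. For large n, the divide-and-conquer algorithm (sort by x, recurse on halves, check the dividing strip) achieves O(n log n).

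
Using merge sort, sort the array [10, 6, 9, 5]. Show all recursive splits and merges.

Merge sort trace:

Split: [10, 6, 9, 5] -> [10, 6] and [9, 5]
  Split: [10, 6] -> [10] and [6]
  Merge: [10] + [6] -> [6, 10]
  Split: [9, 5] -> [9] and [5]
  Merge: [9] + [5] -> [5, 9]
Merge: [6, 10] + [5, 9] -> [5, 6, 9, 10]

Final sorted array: [5, 6, 9, 10]

The merge sort proceeds by recursively splitting the array and merging sorted halves.
After all merges, the sorted array is [5, 6, 9, 10].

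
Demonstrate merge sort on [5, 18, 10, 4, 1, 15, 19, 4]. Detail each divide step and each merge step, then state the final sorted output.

Merge sort trace:

Split: [5, 18, 10, 4, 1, 15, 19, 4] -> [5, 18, 10, 4] and [1, 15, 19, 4]
  Split: [5, 18, 10, 4] -> [5, 18] and [10, 4]
    Split: [5, 18] -> [5] and [18]
    Merge: [5] + [18] -> [5, 18]
    Split: [10, 4] -> [10] and [4]
    Merge: [10] + [4] -> [4, 10]
  Merge: [5, 18] + [4, 10] -> [4, 5, 10, 18]
  Split: [1, 15, 19, 4] -> [1, 15] and [19, 4]
    Split: [1, 15] -> [1] and [15]
    Merge: [1] + [15] -> [1, 15]
    Split: [19, 4] -> [19] and [4]
    Merge: [19] + [4] -> [4, 19]
  Merge: [1, 15] + [4, 19] -> [1, 4, 15, 19]
Merge: [4, 5, 10, 18] + [1, 4, 15, 19] -> [1, 4, 4, 5, 10, 15, 18, 19]

Final sorted array: [1, 4, 4, 5, 10, 15, 18, 19]

The merge sort proceeds by recursively splitting the array and merging sorted halves.
After all merges, the sorted array is [1, 4, 4, 5, 10, 15, 18, 19].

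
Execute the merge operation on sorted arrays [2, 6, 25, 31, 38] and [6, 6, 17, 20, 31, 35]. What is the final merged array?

Merging process:

Compare 2 vs 6: take 2 from left. Merged: [2]
Compare 6 vs 6: take 6 from left. Merged: [2, 6]
Compare 25 vs 6: take 6 from right. Merged: [2, 6, 6]
Compare 25 vs 6: take 6 from right. Merged: [2, 6, 6, 6]
Compare 25 vs 17: take 17 from right. Merged: [2, 6, 6, 6, 17]
Compare 25 vs 20: take 20 from right. Merged: [2, 6, 6, 6, 17, 20]
Compare 25 vs 31: take 25 from left. Merged: [2, 6, 6, 6, 17, 20, 25]
Compare 31 vs 31: take 31 from left. Merged: [2, 6, 6, 6, 17, 20, 25, 31]
Compare 38 vs 31: take 31 from right. Merged: [2, 6, 6, 6, 17, 20, 25, 31, 31]
Compare 38 vs 35: take 35 from right. Merged: [2, 6, 6, 6, 17, 20, 25, 31, 31, 35]
Append remaining from left: [38]. Merged: [2, 6, 6, 6, 17, 20, 25, 31, 31, 35, 38]

Final merged array: [2, 6, 6, 6, 17, 20, 25, 31, 31, 35, 38]
Total comparisons: 10

The merged array is [2, 6, 6, 6, 17, 20, 25, 31, 31, 35, 38], requiring 10 comparisons. The merge step runs in O(n) time where n is the total number of elements.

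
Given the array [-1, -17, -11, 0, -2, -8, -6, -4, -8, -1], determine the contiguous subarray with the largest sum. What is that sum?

Using Kadane's algorithm on [-1, -17, -11, 0, -2, -8, -6, -4, -8, -1]:

Scanning through the array:
Position 1 (value -17): max_ending_here = -17, max_so_far = -1
Position 2 (value -11): max_ending_here = -11, max_so_far = -1
Position 3 (value 0): max_ending_here = 0, max_so_far = 0
Position 4 (value -2): max_ending_here = -2, max_so_far = 0
Position 5 (value -8): max_ending_here = -8, max_so_far = 0
Position 6 (value -6): max_ending_here = -6, max_so_far = 0
Position 7 (value -4): max_ending_here = -4, max_so_far = 0
Position 8 (value -8): max_ending_here = -8, max_so_far = 0
Position 9 (value -1): max_ending_here = -1, max_so_far = 0

Maximum subarray: [0]
Maximum sum: 0

The maximum subarray is [0] with sum 0. This subarray runs from index 3 to index 3.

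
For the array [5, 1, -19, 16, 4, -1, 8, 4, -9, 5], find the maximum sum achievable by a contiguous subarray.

Using Kadane's algorithm on [5, 1, -19, 16, 4, -1, 8, 4, -9, 5]:

Scanning through the array:
Position 1 (value 1): max_ending_here = 6, max_so_far = 6
Position 2 (value -19): max_ending_here = -13, max_so_far = 6
Position 3 (value 16): max_ending_here = 16, max_so_far = 16
Position 4 (value 4): max_ending_here = 20, max_so_far = 20
Position 5 (value -1): max_ending_here = 19, max_so_far = 20
Position 6 (value 8): max_ending_here = 27, max_so_far = 27
Position 7 (value 4): max_ending_here = 31, max_so_far = 31
Position 8 (value -9): max_ending_here = 22, max_so_far = 31
Position 9 (value 5): max_ending_here = 27, max_so_far = 31

Maximum subarray: [16, 4, -1, 8, 4]
Maximum sum: 31

The maximum subarray is [16, 4, -1, 8, 4] with sum 31. This subarray runs from index 3 to index 7.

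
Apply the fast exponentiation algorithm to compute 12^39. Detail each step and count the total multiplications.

Computing 12^39 by squaring (build up from 12^1; each line after the first costs one multiplication):

12^1 = 12
12^2 = (12^1)^2 = 12^2 = 144
12^4 = (12^2)^2 = 144^2 = 20736
12^8 = (12^4)^2 = 20736^2 = 429981696
12^9 = 12 * 12^8 = 12 * 429981696 = 5159780352
12^18 = (12^9)^2 = 5159780352^2 = 26623333280885243904
12^19 = 12 * 12^18 = 12 * 26623333280885243904 = 319479999370622926848
12^38 = (12^19)^2 = 319479999370622926848^2 = 102067469997853225734913580209377959215104
12^39 = 12 * 12^38 = 12 * 102067469997853225734913580209377959215104 = 1224809639974238708818962962512535510581248

Result: 1224809639974238708818962962512535510581248
Multiplications needed: 8 (8 lines after 12^1)

12^39 = 1224809639974238708818962962512535510581248. Using exponentiation by squaring, this requires 8 multiplications. The key idea: if the exponent is even, square the half-power; if odd, multiply by the base once.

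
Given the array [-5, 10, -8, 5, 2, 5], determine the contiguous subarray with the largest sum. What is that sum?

Using Kadane's algorithm on [-5, 10, -8, 5, 2, 5]:

Scanning through the array:
Position 1 (value 10): max_ending_here = 10, max_so_far = 10
Position 2 (value -8): max_ending_here = 2, max_so_far = 10
Position 3 (value 5): max_ending_here = 7, max_so_far = 10
Position 4 (value 2): max_ending_here = 9, max_so_far = 10
Position 5 (value 5): max_ending_here = 14, max_so_far = 14

Maximum subarray: [10, -8, 5, 2, 5]
Maximum sum: 14

The maximum subarray is [10, -8, 5, 2, 5] with sum 14. This subarray runs from index 1 to index 5.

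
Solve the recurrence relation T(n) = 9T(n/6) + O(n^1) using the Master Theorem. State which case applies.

Master Theorem for T(n) = 9T(n/6) + O(n^1):

a = 9, b = 6, c = 1
log_b(a) = log_6(9) = 1.2263

Case 1: c = 1 < log_6(9) = 1.2263
T(n) = O(n^(log_6 9))

For T(n) = 9T(n/6) + O(n^1): log_6(9) = 1.2263. This is Case 1 of the Master Theorem (c < log_b(a), work dominated by leaves), giving O(n^(log_6 9)).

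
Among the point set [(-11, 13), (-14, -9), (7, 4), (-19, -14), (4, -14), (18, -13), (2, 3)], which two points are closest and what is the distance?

Computing all pairwise distances among 7 points:

d((-11, 13), (-14, -9)) = 22.2036
d((-11, 13), (7, 4)) = 20.1246
d((-11, 13), (-19, -14)) = 28.1603
d((-11, 13), (4, -14)) = 30.8869
d((-11, 13), (18, -13)) = 38.9487
d((-11, 13), (2, 3)) = 16.4012
d((-14, -9), (7, 4)) = 24.6982
d((-14, -9), (-19, -14)) = 7.0711
d((-14, -9), (4, -14)) = 18.6815
d((-14, -9), (18, -13)) = 32.249
d((-14, -9), (2, 3)) = 20.0
d((7, 4), (-19, -14)) = 31.6228
d((7, 4), (4, -14)) = 18.2483
d((7, 4), (18, -13)) = 20.2485
d((7, 4), (2, 3)) = 5.099 <-- minimum
d((-19, -14), (4, -14)) = 23.0
d((-19, -14), (18, -13)) = 37.0135
d((-19, -14), (2, 3)) = 27.0185
d((4, -14), (18, -13)) = 14.0357
d((4, -14), (2, 3)) = 17.1172
d((18, -13), (2, 3)) = 22.6274

Closest pair: (7, 4) and (2, 3) with distance 5.099

The closest pair is (7, 4) and (2, 3) with Euclidean distance 5.099. For 7 points, brute-force pairwise comparison is shown above. For large n, the divide-and-conquer algorithm (sort by x, recurse on halves, check the dividing strip) achieves O(n log n).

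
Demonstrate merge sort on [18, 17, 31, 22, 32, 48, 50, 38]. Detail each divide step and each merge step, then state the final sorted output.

Merge sort trace:

Split: [18, 17, 31, 22, 32, 48, 50, 38] -> [18, 17, 31, 22] and [32, 48, 50, 38]
  Split: [18, 17, 31, 22] -> [18, 17] and [31, 22]
    Split: [18, 17] -> [18] and [17]
    Merge: [18] + [17] -> [17, 18]
    Split: [31, 22] -> [31] and [22]
    Merge: [31] + [22] -> [22, 31]
  Merge: [17, 18] + [22, 31] -> [17, 18, 22, 31]
  Split: [32, 48, 50, 38] -> [32, 48] and [50, 38]
    Split: [32, 48] -> [32] and [48]
    Merge: [32] + [48] -> [32, 48]
    Split: [50, 38] -> [50] and [38]
    Merge: [50] + [38] -> [38, 50]
  Merge: [32, 48] + [38, 50] -> [32, 38, 48, 50]
Merge: [17, 18, 22, 31] + [32, 38, 48, 50] -> [17, 18, 22, 31, 32, 38, 48, 50]

Final sorted array: [17, 18, 22, 31, 32, 38, 48, 50]

The merge sort proceeds by recursively splitting the array and merging sorted halves.
After all merges, the sorted array is [17, 18, 22, 31, 32, 38, 48, 50].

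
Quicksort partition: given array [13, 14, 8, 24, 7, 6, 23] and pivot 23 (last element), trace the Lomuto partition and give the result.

Lomuto partition with pivot = 23:

Initial array: [13, 14, 8, 24, 7, 6, 23]

arr[0]=13 <= 23: swap with position 0, array becomes [13, 14, 8, 24, 7, 6, 23]
arr[1]=14 <= 23: swap with position 1, array becomes [13, 14, 8, 24, 7, 6, 23]
arr[2]=8 <= 23: swap with position 2, array becomes [13, 14, 8, 24, 7, 6, 23]
arr[3]=24 > 23: no swap
arr[4]=7 <= 23: swap with position 3, array becomes [13, 14, 8, 7, 24, 6, 23]
arr[5]=6 <= 23: swap with position 4, array becomes [13, 14, 8, 7, 6, 24, 23]

Place pivot at position 5: [13, 14, 8, 7, 6, 23, 24]
Pivot position: 5

After partitioning with pivot 23, the array becomes [13, 14, 8, 7, 6, 23, 24]. The pivot is placed at index 5. All elements to the left of the pivot are <= 23, and all elements to the right are > 23.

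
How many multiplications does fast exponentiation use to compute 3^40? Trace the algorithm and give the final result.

Computing 3^40 by squaring (build up from 3^1; each line after the first costs one multiplication):

3^1 = 3
3^2 = (3^1)^2 = 3^2 = 9
3^4 = (3^2)^2 = 9^2 = 81
3^5 = 3 * 3^4 = 3 * 81 = 243
3^10 = (3^5)^2 = 243^2 = 59049
3^20 = (3^10)^2 = 59049^2 = 3486784401
3^40 = (3^20)^2 = 3486784401^2 = 12157665459056928801

Result: 12157665459056928801
Multiplications needed: 6 (6 lines after 3^1)

3^40 = 12157665459056928801. Using exponentiation by squaring, this requires 6 multiplications. The key idea: if the exponent is even, square the half-power; if odd, multiply by the base once.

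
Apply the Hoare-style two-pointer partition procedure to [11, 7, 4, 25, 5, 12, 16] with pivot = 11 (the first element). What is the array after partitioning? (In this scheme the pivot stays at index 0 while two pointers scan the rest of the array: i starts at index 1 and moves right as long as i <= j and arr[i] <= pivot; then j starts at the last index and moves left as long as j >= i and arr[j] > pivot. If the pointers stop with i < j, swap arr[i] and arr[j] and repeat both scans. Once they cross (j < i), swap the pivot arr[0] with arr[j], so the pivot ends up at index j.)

Hoare-style two-pointer partition with pivot = 11:

Initial array: [11, 7, 4, 25, 5, 12, 16]

Pointers start at i = 1, j = 6.
i stops at index 3 (arr[3]=25 > 11), j stops at index 4 (arr[4]=5 <= 11): swap arr[3] and arr[4], array becomes [11, 7, 4, 5, 25, 12, 16]
i ends at 4, j ends at 3: the pointers have crossed (j < i), so scanning stops.

Swap pivot arr[0] with arr[3] to place pivot at position 3: [5, 7, 4, 11, 25, 12, 16]
Pivot position: 3

After partitioning with pivot 11, the array becomes [5, 7, 4, 11, 25, 12, 16]. The pivot is placed at index 3. All elements to the left of the pivot are <= 11, and all elements to the right are > 11.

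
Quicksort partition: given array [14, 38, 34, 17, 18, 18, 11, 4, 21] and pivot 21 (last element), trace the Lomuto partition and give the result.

Lomuto partition with pivot = 21:

Initial array: [14, 38, 34, 17, 18, 18, 11, 4, 21]

arr[0]=14 <= 21: swap with position 0, array becomes [14, 38, 34, 17, 18, 18, 11, 4, 21]
arr[1]=38 > 21: no swap
arr[2]=34 > 21: no swap
arr[3]=17 <= 21: swap with position 1, array becomes [14, 17, 34, 38, 18, 18, 11, 4, 21]
arr[4]=18 <= 21: swap with position 2, array becomes [14, 17, 18, 38, 34, 18, 11, 4, 21]
arr[5]=18 <= 21: swap with position 3, array becomes [14, 17, 18, 18, 34, 38, 11, 4, 21]
arr[6]=11 <= 21: swap with position 4, array becomes [14, 17, 18, 18, 11, 38, 34, 4, 21]
arr[7]=4 <= 21: swap with position 5, array becomes [14, 17, 18, 18, 11, 4, 34, 38, 21]

Place pivot at position 6: [14, 17, 18, 18, 11, 4, 21, 38, 34]
Pivot position: 6

After partitioning with pivot 21, the array becomes [14, 17, 18, 18, 11, 4, 21, 38, 34]. The pivot is placed at index 6. All elements to the left of the pivot are <= 21, and all elements to the right are > 21.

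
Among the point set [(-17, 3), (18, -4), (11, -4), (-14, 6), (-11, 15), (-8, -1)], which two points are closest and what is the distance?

Computing all pairwise distances among 6 points:

d((-17, 3), (18, -4)) = 35.6931
d((-17, 3), (11, -4)) = 28.8617
d((-17, 3), (-14, 6)) = 4.2426 <-- minimum
d((-17, 3), (-11, 15)) = 13.4164
d((-17, 3), (-8, -1)) = 9.8489
d((18, -4), (11, -4)) = 7.0
d((18, -4), (-14, 6)) = 33.5261
d((18, -4), (-11, 15)) = 34.6699
d((18, -4), (-8, -1)) = 26.1725
d((11, -4), (-14, 6)) = 26.9258
d((11, -4), (-11, 15)) = 29.0689
d((11, -4), (-8, -1)) = 19.2354
d((-14, 6), (-11, 15)) = 9.4868
d((-14, 6), (-8, -1)) = 9.2195
d((-11, 15), (-8, -1)) = 16.2788

Closest pair: (-17, 3) and (-14, 6) with distance 4.2426

The closest pair is (-17, 3) and (-14, 6) with Euclidean distance 4.2426. For 6 points, brute-force pairwise comparison is shown above. For large n, the divide-and-conquer algorithm (sort by x, recurse on halves, check the dividing strip) achieves O(n log n).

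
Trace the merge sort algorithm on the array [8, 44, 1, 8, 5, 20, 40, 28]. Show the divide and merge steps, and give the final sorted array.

Merge sort trace:

Split: [8, 44, 1, 8, 5, 20, 40, 28] -> [8, 44, 1, 8] and [5, 20, 40, 28]
  Split: [8, 44, 1, 8] -> [8, 44] and [1, 8]
    Split: [8, 44] -> [8] and [44]
    Merge: [8] + [44] -> [8, 44]
    Split: [1, 8] -> [1] and [8]
    Merge: [1] + [8] -> [1, 8]
  Merge: [8, 44] + [1, 8] -> [1, 8, 8, 44]
  Split: [5, 20, 40, 28] -> [5, 20] and [40, 28]
    Split: [5, 20] -> [5] and [20]
    Merge: [5] + [20] -> [5, 20]
    Split: [40, 28] -> [40] and [28]
    Merge: [40] + [28] -> [28, 40]
  Merge: [5, 20] + [28, 40] -> [5, 20, 28, 40]
Merge: [1, 8, 8, 44] + [5, 20, 28, 40] -> [1, 5, 8, 8, 20, 28, 40, 44]

Final sorted array: [1, 5, 8, 8, 20, 28, 40, 44]

The merge sort proceeds by recursively splitting the array and merging sorted halves.
After all merges, the sorted array is [1, 5, 8, 8, 20, 28, 40, 44].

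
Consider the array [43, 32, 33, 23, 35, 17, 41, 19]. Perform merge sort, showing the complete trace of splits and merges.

Merge sort trace:

Split: [43, 32, 33, 23, 35, 17, 41, 19] -> [43, 32, 33, 23] and [35, 17, 41, 19]
  Split: [43, 32, 33, 23] -> [43, 32] and [33, 23]
    Split: [43, 32] -> [43] and [32]
    Merge: [43] + [32] -> [32, 43]
    Split: [33, 23] -> [33] and [23]
    Merge: [33] + [23] -> [23, 33]
  Merge: [32, 43] + [23, 33] -> [23, 32, 33, 43]
  Split: [35, 17, 41, 19] -> [35, 17] and [41, 19]
    Split: [35, 17] -> [35] and [17]
    Merge: [35] + [17] -> [17, 35]
    Split: [41, 19] -> [41] and [19]
    Merge: [41] + [19] -> [19, 41]
  Merge: [17, 35] + [19, 41] -> [17, 19, 35, 41]
Merge: [23, 32, 33, 43] + [17, 19, 35, 41] -> [17, 19, 23, 32, 33, 35, 41, 43]

Final sorted array: [17, 19, 23, 32, 33, 35, 41, 43]

The merge sort proceeds by recursively splitting the array and merging sorted halves.
After all merges, the sorted array is [17, 19, 23, 32, 33, 35, 41, 43].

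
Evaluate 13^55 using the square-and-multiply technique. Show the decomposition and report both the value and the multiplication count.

Computing 13^55 by squaring (build up from 13^1; each line after the first costs one multiplication):

13^1 = 13
13^2 = (13^1)^2 = 13^2 = 169
13^3 = 13 * 13^2 = 13 * 169 = 2197
13^6 = (13^3)^2 = 2197^2 = 4826809
13^12 = (13^6)^2 = 4826809^2 = 23298085122481
13^13 = 13 * 13^12 = 13 * 23298085122481 = 302875106592253
13^26 = (13^13)^2 = 302875106592253^2 = 91733330193268616658399616009
13^27 = 13 * 13^26 = 13 * 91733330193268616658399616009 = 1192533292512492016559195008117
13^54 = (13^27)^2 = 1192533292512492016559195008117^2 = 1422135653750684847524758738836375672734734444846971695885689
13^55 = 13 * 13^54 = 13 * 1422135653750684847524758738836375672734734444846971695885689 = 18487763498758903017821863604872883745551547783010632046513957

Result: 18487763498758903017821863604872883745551547783010632046513957
Multiplications needed: 9 (9 lines after 13^1)

13^55 = 18487763498758903017821863604872883745551547783010632046513957. Using exponentiation by squaring, this requires 9 multiplications. The key idea: if the exponent is even, square the half-power; if odd, multiply by the base once.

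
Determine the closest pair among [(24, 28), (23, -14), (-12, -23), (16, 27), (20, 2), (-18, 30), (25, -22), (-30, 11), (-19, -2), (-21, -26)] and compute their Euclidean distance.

Computing all pairwise distances among 10 points:

d((24, 28), (23, -14)) = 42.0119
d((24, 28), (-12, -23)) = 62.426
d((24, 28), (16, 27)) = 8.0623 <-- minimum
d((24, 28), (20, 2)) = 26.3059
d((24, 28), (-18, 30)) = 42.0476
d((24, 28), (25, -22)) = 50.01
d((24, 28), (-30, 11)) = 56.6127
d((24, 28), (-19, -2)) = 52.4309
d((24, 28), (-21, -26)) = 70.2922
d((23, -14), (-12, -23)) = 36.1386
d((23, -14), (16, 27)) = 41.5933
d((23, -14), (20, 2)) = 16.2788
d((23, -14), (-18, 30)) = 60.1415
d((23, -14), (25, -22)) = 8.2462
d((23, -14), (-30, 11)) = 58.6003
d((23, -14), (-19, -2)) = 43.6807
d((23, -14), (-21, -26)) = 45.607
d((-12, -23), (16, 27)) = 57.3062
d((-12, -23), (20, 2)) = 40.6079
d((-12, -23), (-18, 30)) = 53.3385
d((-12, -23), (25, -22)) = 37.0135
d((-12, -23), (-30, 11)) = 38.4708
d((-12, -23), (-19, -2)) = 22.1359
d((-12, -23), (-21, -26)) = 9.4868
d((16, 27), (20, 2)) = 25.318
d((16, 27), (-18, 30)) = 34.1321
d((16, 27), (25, -22)) = 49.8197
d((16, 27), (-30, 11)) = 48.7032
d((16, 27), (-19, -2)) = 45.4533
d((16, 27), (-21, -26)) = 64.6375
d((20, 2), (-18, 30)) = 47.2017
d((20, 2), (25, -22)) = 24.5153
d((20, 2), (-30, 11)) = 50.8035
d((20, 2), (-19, -2)) = 39.2046
d((20, 2), (-21, -26)) = 49.6488
d((-18, 30), (25, -22)) = 67.4759
d((-18, 30), (-30, 11)) = 22.4722
d((-18, 30), (-19, -2)) = 32.0156
d((-18, 30), (-21, -26)) = 56.0803
d((25, -22), (-30, 11)) = 64.1405
d((25, -22), (-19, -2)) = 48.3322
d((25, -22), (-21, -26)) = 46.1736
d((-30, 11), (-19, -2)) = 17.0294
d((-30, 11), (-21, -26)) = 38.0789
d((-19, -2), (-21, -26)) = 24.0832

Closest pair: (24, 28) and (16, 27) with distance 8.0623

The closest pair is (24, 28) and (16, 27) with Euclidean distance 8.0623. For 10 points, brute-force pairwise comparison is shown above. For large n, the divide-and-conquer algorithm (sort by x, recurse on halves, check the dividing strip) achieves O(n log n).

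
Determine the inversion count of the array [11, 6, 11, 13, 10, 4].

Finding inversions in [11, 6, 11, 13, 10, 4]:

(0, 1): arr[0]=11 > arr[1]=6
(0, 4): arr[0]=11 > arr[4]=10
(0, 5): arr[0]=11 > arr[5]=4
(1, 5): arr[1]=6 > arr[5]=4
(2, 4): arr[2]=11 > arr[4]=10
(2, 5): arr[2]=11 > arr[5]=4
(3, 4): arr[3]=13 > arr[4]=10
(3, 5): arr[3]=13 > arr[5]=4
(4, 5): arr[4]=10 > arr[5]=4

Total inversions: 9

The array has 9 inversion(s): (0,1), (0,4), (0,5), (1,5), (2,4), (2,5), (3,4), (3,5), (4,5). Each pair (i,j) satisfies i < j and arr[i] > arr[j].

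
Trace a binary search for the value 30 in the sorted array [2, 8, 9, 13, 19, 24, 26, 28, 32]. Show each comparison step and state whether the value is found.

Binary search for 30 in [2, 8, 9, 13, 19, 24, 26, 28, 32]:

lo=0, hi=8, mid=4, arr[mid]=19 -> 19 < 30, search right half
lo=5, hi=8, mid=6, arr[mid]=26 -> 26 < 30, search right half
lo=7, hi=8, mid=7, arr[mid]=28 -> 28 < 30, search right half
lo=8, hi=8, mid=8, arr[mid]=32 -> 32 > 30, search left half
lo=8 > hi=7, target 30 not found

Binary search determines that 30 is not in the array after 4 comparisons. The search space was exhausted without finding the target.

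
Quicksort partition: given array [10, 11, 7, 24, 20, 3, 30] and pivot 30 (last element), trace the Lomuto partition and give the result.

Lomuto partition with pivot = 30:

Initial array: [10, 11, 7, 24, 20, 3, 30]

arr[0]=10 <= 30: swap with position 0, array becomes [10, 11, 7, 24, 20, 3, 30]
arr[1]=11 <= 30: swap with position 1, array becomes [10, 11, 7, 24, 20, 3, 30]
arr[2]=7 <= 30: swap with position 2, array becomes [10, 11, 7, 24, 20, 3, 30]
arr[3]=24 <= 30: swap with position 3, array becomes [10, 11, 7, 24, 20, 3, 30]
arr[4]=20 <= 30: swap with position 4, array becomes [10, 11, 7, 24, 20, 3, 30]
arr[5]=3 <= 30: swap with position 5, array becomes [10, 11, 7, 24, 20, 3, 30]

Place pivot at position 6: [10, 11, 7, 24, 20, 3, 30]
Pivot position: 6

After partitioning with pivot 30, the array becomes [10, 11, 7, 24, 20, 3, 30]. The pivot is placed at index 6. All elements to the left of the pivot are <= 30, and all elements to the right are > 30.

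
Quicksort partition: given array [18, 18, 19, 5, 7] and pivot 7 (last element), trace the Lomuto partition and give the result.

Lomuto partition with pivot = 7:

Initial array: [18, 18, 19, 5, 7]

arr[0]=18 > 7: no swap
arr[1]=18 > 7: no swap
arr[2]=19 > 7: no swap
arr[3]=5 <= 7: swap with position 0, array becomes [5, 18, 19, 18, 7]

Place pivot at position 1: [5, 7, 19, 18, 18]
Pivot position: 1

After partitioning with pivot 7, the array becomes [5, 7, 19, 18, 18]. The pivot is placed at index 1. All elements to the left of the pivot are <= 7, and all elements to the right are > 7.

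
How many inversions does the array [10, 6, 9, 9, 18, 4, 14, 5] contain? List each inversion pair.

Finding inversions in [10, 6, 9, 9, 18, 4, 14, 5]:

(0, 1): arr[0]=10 > arr[1]=6
(0, 2): arr[0]=10 > arr[2]=9
(0, 3): arr[0]=10 > arr[3]=9
(0, 5): arr[0]=10 > arr[5]=4
(0, 7): arr[0]=10 > arr[7]=5
(1, 5): arr[1]=6 > arr[5]=4
(1, 7): arr[1]=6 > arr[7]=5
(2, 5): arr[2]=9 > arr[5]=4
(2, 7): arr[2]=9 > arr[7]=5
(3, 5): arr[3]=9 > arr[5]=4
(3, 7): arr[3]=9 > arr[7]=5
(4, 5): arr[4]=18 > arr[5]=4
(4, 6): arr[4]=18 > arr[6]=14
(4, 7): arr[4]=18 > arr[7]=5
(6, 7): arr[6]=14 > arr[7]=5

Total inversions: 15

The array has 15 inversion(s): (0,1), (0,2), (0,3), (0,5), (0,7), (1,5), (1,7), (2,5), (2,7), (3,5), (3,7), (4,5), (4,6), (4,7), (6,7). Each pair (i,j) satisfies i < j and arr[i] > arr[j].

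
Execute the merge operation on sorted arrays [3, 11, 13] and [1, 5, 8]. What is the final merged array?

Merging process:

Compare 3 vs 1: take 1 from right. Merged: [1]
Compare 3 vs 5: take 3 from left. Merged: [1, 3]
Compare 11 vs 5: take 5 from right. Merged: [1, 3, 5]
Compare 11 vs 8: take 8 from right. Merged: [1, 3, 5, 8]
Append remaining from left: [11, 13]. Merged: [1, 3, 5, 8, 11, 13]

Final merged array: [1, 3, 5, 8, 11, 13]
Total comparisons: 4

The merged array is [1, 3, 5, 8, 11, 13], requiring 4 comparisons. The merge step runs in O(n) time where n is the total number of elements.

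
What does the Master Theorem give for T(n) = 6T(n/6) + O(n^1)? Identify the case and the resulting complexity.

Master Theorem for T(n) = 6T(n/6) + O(n^1):

a = 6, b = 6, c = 1
log_b(a) = log_6(6) = 1.0000

Case 2: c = 1 = log_6(6) = 1.0000
T(n) = O(n^1 log n) = O(n log n)

For T(n) = 6T(n/6) + O(n^1): log_6(6) = 1.0000. This is Case 2 of the Master Theorem (c = log_b(a), equal work at all levels), giving O(n log n).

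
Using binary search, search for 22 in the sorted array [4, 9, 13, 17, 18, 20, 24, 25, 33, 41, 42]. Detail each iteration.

Binary search for 22 in [4, 9, 13, 17, 18, 20, 24, 25, 33, 41, 42]:

lo=0, hi=10, mid=5, arr[mid]=20 -> 20 < 22, search right half
lo=6, hi=10, mid=8, arr[mid]=33 -> 33 > 22, search left half
lo=6, hi=7, mid=6, arr[mid]=24 -> 24 > 22, search left half
lo=6 > hi=5, target 22 not found

Binary search determines that 22 is not in the array after 3 comparisons. The search space was exhausted without finding the target.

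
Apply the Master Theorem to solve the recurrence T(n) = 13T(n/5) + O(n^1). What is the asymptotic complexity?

Master Theorem for T(n) = 13T(n/5) + O(n^1):

a = 13, b = 5, c = 1
log_b(a) = log_5(13) = 1.5937

Case 1: c = 1 < log_5(13) = 1.5937
T(n) = O(n^(log_5 13))

For T(n) = 13T(n/5) + O(n^1): log_5(13) = 1.5937. This is Case 1 of the Master Theorem (c < log_b(a), work dominated by leaves), giving O(n^(log_5 13)).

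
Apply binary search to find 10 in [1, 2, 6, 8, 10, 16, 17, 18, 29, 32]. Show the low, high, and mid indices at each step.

Binary search for 10 in [1, 2, 6, 8, 10, 16, 17, 18, 29, 32]:

lo=0, hi=9, mid=4, arr[mid]=10 -> Found target at index 4!

Binary search finds 10 at index 4 after 1 comparisons. The search repeatedly halves the search space by comparing with the middle element.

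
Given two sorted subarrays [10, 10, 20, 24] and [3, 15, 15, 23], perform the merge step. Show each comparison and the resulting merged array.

Merging process:

Compare 10 vs 3: take 3 from right. Merged: [3]
Compare 10 vs 15: take 10 from left. Merged: [3, 10]
Compare 10 vs 15: take 10 from left. Merged: [3, 10, 10]
Compare 20 vs 15: take 15 from right. Merged: [3, 10, 10, 15]
Compare 20 vs 15: take 15 from right. Merged: [3, 10, 10, 15, 15]
Compare 20 vs 23: take 20 from left. Merged: [3, 10, 10, 15, 15, 20]
Compare 24 vs 23: take 23 from right. Merged: [3, 10, 10, 15, 15, 20, 23]
Append remaining from left: [24]. Merged: [3, 10, 10, 15, 15, 20, 23, 24]

Final merged array: [3, 10, 10, 15, 15, 20, 23, 24]
Total comparisons: 7

The merged array is [3, 10, 10, 15, 15, 20, 23, 24], requiring 7 comparisons. The merge step runs in O(n) time where n is the total number of elements.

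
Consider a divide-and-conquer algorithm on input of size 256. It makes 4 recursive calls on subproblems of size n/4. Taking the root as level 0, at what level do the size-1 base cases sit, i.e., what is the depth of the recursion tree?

For divide and conquer with division factor 4:

Problem sizes at each level:
Level 0: 256
Level 1: 64
Level 2: 16
Level 3: 4
Level 4: 1

The root is level 0 and the size-1 base case is level 4 (the tree spans levels 0 through 4, i.e. 5 levels counting the root), so the depth is the number of divisions: log_4(256) = 4

The recursion tree depth is log_4(256) = 4. At each level, the problem size is divided by 4, so it takes 4 divisions to reduce to a base case of size 1. The algorithm makes 4 recursive calls at each level.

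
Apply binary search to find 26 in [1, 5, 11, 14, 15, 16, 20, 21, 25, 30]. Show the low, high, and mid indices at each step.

Binary search for 26 in [1, 5, 11, 14, 15, 16, 20, 21, 25, 30]:

lo=0, hi=9, mid=4, arr[mid]=15 -> 15 < 26, search right half
lo=5, hi=9, mid=7, arr[mid]=21 -> 21 < 26, search right half
lo=8, hi=9, mid=8, arr[mid]=25 -> 25 < 26, search right half
lo=9, hi=9, mid=9, arr[mid]=30 -> 30 > 26, search left half
lo=9 > hi=8, target 26 not found

Binary search determines that 26 is not in the array after 4 comparisons. The search space was exhausted without finding the target.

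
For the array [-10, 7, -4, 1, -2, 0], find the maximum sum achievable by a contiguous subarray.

Using Kadane's algorithm on [-10, 7, -4, 1, -2, 0]:

Scanning through the array:
Position 1 (value 7): max_ending_here = 7, max_so_far = 7
Position 2 (value -4): max_ending_here = 3, max_so_far = 7
Position 3 (value 1): max_ending_here = 4, max_so_far = 7
Position 4 (value -2): max_ending_here = 2, max_so_far = 7
Position 5 (value 0): max_ending_here = 2, max_so_far = 7

Maximum subarray: [7]
Maximum sum: 7

The maximum subarray is [7] with sum 7. This subarray runs from index 1 to index 1.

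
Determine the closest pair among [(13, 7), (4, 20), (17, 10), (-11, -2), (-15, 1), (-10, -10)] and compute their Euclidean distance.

Computing all pairwise distances among 6 points:

d((13, 7), (4, 20)) = 15.8114
d((13, 7), (17, 10)) = 5.0 <-- minimum
d((13, 7), (-11, -2)) = 25.632
d((13, 7), (-15, 1)) = 28.6356
d((13, 7), (-10, -10)) = 28.6007
d((4, 20), (17, 10)) = 16.4012
d((4, 20), (-11, -2)) = 26.6271
d((4, 20), (-15, 1)) = 26.8701
d((4, 20), (-10, -10)) = 33.1059
d((17, 10), (-11, -2)) = 30.4631
d((17, 10), (-15, 1)) = 33.2415
d((17, 10), (-10, -10)) = 33.6006
d((-11, -2), (-15, 1)) = 5.0 <-- minimum
d((-11, -2), (-10, -10)) = 8.0623
d((-15, 1), (-10, -10)) = 12.083

Minimum distance: 5.0 (tie among 2 pairs: (13, 7) and (17, 10); (-11, -2) and (-15, 1))

The minimum Euclidean distance is 5.0. There is a tie: 2 pairs achieve this minimum — (13, 7) and (17, 10); (-11, -2) and (-15, 1). Any of these is a valid closest pair. For 6 points, brute-force pairwise comparison is shown above. For large n, the divide-and-conquer algorithm (sort by x, recurse on halves, check the dividing strip) achieves O(n log n).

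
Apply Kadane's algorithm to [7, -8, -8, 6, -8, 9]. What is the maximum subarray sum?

Using Kadane's algorithm on [7, -8, -8, 6, -8, 9]:

Scanning through the array:
Position 1 (value -8): max_ending_here = -1, max_so_far = 7
Position 2 (value -8): max_ending_here = -8, max_so_far = 7
Position 3 (value 6): max_ending_here = 6, max_so_far = 7
Position 4 (value -8): max_ending_here = -2, max_so_far = 7
Position 5 (value 9): max_ending_here = 9, max_so_far = 9

Maximum subarray: [9]
Maximum sum: 9

The maximum subarray is [9] with sum 9. This subarray runs from index 5 to index 5.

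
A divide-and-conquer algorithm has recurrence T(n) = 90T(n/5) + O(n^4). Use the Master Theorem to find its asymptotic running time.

Master Theorem for T(n) = 90T(n/5) + O(n^4):

a = 90, b = 5, c = 4
log_b(a) = log_5(90) = 2.7959

Case 3: c = 4 > log_5(90) = 2.7959
T(n) = O(n^4) = O(n^4)

For T(n) = 90T(n/5) + O(n^4): log_5(90) = 2.7959. This is Case 3 of the Master Theorem (c > log_b(a), work dominated by root), giving O(n^4).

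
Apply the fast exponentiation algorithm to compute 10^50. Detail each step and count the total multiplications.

Computing 10^50 by squaring (build up from 10^1; each line after the first costs one multiplication):

10^1 = 10
10^2 = (10^1)^2 = 10^2 = 100
10^3 = 10 * 10^2 = 10 * 100 = 1000
10^6 = (10^3)^2 = 1000^2 = 1000000
10^12 = (10^6)^2 = 1000000^2 = 1000000000000
10^24 = (10^12)^2 = 1000000000000^2 = 1000000000000000000000000
10^25 = 10 * 10^24 = 10 * 1000000000000000000000000 = 10000000000000000000000000
10^50 = (10^25)^2 = 10000000000000000000000000^2 = 100000000000000000000000000000000000000000000000000

Result: 100000000000000000000000000000000000000000000000000
Multiplications needed: 7 (7 lines after 10^1)

10^50 = 100000000000000000000000000000000000000000000000000. Using exponentiation by squaring, this requires 7 multiplications. The key idea: if the exponent is even, square the half-power; if odd, multiply by the base once.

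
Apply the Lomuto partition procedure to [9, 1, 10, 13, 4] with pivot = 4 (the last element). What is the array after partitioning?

Lomuto partition with pivot = 4:

Initial array: [9, 1, 10, 13, 4]

arr[0]=9 > 4: no swap
arr[1]=1 <= 4: swap with position 0, array becomes [1, 9, 10, 13, 4]
arr[2]=10 > 4: no swap
arr[3]=13 > 4: no swap

Place pivot at position 1: [1, 4, 10, 13, 9]
Pivot position: 1

After partitioning with pivot 4, the array becomes [1, 4, 10, 13, 9]. The pivot is placed at index 1. All elements to the left of the pivot are <= 4, and all elements to the right are > 4.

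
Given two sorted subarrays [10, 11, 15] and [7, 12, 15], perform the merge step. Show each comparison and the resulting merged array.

Merging process:

Compare 10 vs 7: take 7 from right. Merged: [7]
Compare 10 vs 12: take 10 from left. Merged: [7, 10]
Compare 11 vs 12: take 11 from left. Merged: [7, 10, 11]
Compare 15 vs 12: take 12 from right. Merged: [7, 10, 11, 12]
Compare 15 vs 15: take 15 from left. Merged: [7, 10, 11, 12, 15]
Append remaining from right: [15]. Merged: [7, 10, 11, 12, 15, 15]

Final merged array: [7, 10, 11, 12, 15, 15]
Total comparisons: 5

The merged array is [7, 10, 11, 12, 15, 15], requiring 5 comparisons. The merge step runs in O(n) time where n is the total number of elements.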